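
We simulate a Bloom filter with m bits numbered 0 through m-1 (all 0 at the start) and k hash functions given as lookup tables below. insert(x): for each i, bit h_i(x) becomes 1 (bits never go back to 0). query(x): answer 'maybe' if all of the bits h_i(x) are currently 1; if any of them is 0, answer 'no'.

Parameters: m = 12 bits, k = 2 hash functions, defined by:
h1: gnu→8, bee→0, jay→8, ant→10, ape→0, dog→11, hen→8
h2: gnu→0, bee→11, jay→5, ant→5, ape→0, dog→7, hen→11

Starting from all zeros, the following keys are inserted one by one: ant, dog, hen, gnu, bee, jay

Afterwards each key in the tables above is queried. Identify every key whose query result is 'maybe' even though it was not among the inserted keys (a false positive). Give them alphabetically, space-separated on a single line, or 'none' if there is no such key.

Answer: ape

Derivation:
Start: bits=000000000000
After insert 'ant': sets bits 5 10 -> bits=000001000010
After insert 'dog': sets bits 7 11 -> bits=000001010011
After insert 'hen': sets bits 8 11 -> bits=000001011011
After insert 'gnu': sets bits 0 8 -> bits=100001011011
After insert 'bee': sets bits 0 11 -> bits=100001011011
After insert 'jay': sets bits 5 8 -> bits=100001011011
Not inserted: ape — query each against bits=100001011011:
query ape: checks bit0=1 (all 1) -> maybe => FALSE POSITIVE
False positives (alphabetical): ape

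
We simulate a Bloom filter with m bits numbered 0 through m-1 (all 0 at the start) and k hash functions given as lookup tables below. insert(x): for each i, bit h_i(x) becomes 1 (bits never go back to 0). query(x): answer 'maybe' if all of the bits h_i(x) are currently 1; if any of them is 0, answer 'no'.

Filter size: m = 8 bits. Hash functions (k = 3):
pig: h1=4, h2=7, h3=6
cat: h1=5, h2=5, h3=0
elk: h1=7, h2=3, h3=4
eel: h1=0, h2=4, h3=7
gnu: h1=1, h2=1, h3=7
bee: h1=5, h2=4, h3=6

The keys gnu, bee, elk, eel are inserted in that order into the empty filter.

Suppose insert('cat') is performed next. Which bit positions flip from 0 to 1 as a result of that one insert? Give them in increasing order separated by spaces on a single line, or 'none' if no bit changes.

Start: bits=00000000
After insert 'gnu': sets bits 1 7 -> bits=01000001
After insert 'bee': sets bits 4 5 6 -> bits=01001111
After insert 'elk': sets bits 3 4 7 -> bits=01011111
After insert 'eel': sets bits 0 4 7 -> bits=11011111
insert 'cat' would touch bits 0 5; currently bit0=1, bit5=1
Bits that are 0 among those (would change 0->1): none

Answer: none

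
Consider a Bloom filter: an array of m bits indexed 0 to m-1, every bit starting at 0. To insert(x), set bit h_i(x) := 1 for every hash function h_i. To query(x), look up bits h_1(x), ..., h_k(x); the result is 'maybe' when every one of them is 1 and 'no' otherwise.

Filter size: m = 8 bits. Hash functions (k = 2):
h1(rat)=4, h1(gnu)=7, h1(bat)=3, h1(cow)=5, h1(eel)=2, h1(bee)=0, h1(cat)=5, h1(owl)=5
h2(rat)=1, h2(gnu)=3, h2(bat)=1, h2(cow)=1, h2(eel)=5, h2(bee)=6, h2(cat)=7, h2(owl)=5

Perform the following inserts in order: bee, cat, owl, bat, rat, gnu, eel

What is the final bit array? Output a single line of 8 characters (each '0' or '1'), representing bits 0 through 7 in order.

Start: bits=00000000
After insert 'bee': sets bits 0 6 -> bits=10000010
After insert 'cat': sets bits 5 7 -> bits=10000111
After insert 'owl': sets bits 5 -> bits=10000111
After insert 'bat': sets bits 1 3 -> bits=11010111
After insert 'rat': sets bits 1 4 -> bits=11011111
After insert 'gnu': sets bits 3 7 -> bits=11011111
After insert 'eel': sets bits 2 5 -> bits=11111111

Answer: 11111111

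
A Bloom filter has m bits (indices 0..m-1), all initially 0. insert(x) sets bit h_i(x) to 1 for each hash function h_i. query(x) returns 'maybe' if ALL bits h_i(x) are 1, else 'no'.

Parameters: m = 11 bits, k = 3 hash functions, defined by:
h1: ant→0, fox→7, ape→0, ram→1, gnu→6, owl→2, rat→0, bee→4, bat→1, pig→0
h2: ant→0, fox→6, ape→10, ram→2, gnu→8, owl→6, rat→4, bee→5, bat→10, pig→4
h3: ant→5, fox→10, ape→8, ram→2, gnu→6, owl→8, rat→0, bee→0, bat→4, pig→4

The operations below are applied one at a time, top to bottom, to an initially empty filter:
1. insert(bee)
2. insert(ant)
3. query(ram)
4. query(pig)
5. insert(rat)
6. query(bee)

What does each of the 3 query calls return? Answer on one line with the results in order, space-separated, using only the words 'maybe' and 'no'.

Answer: no maybe maybe

Derivation:
Start: bits=00000000000
Op 1: insert bee -> sets bits 0 4 5 -> bits=10001100000
Op 2: insert ant -> sets bits 0 5 -> bits=10001100000
Op 3: query ram -> checks bit1=0, bit2=0 (has a 0) -> no
Op 4: query pig -> checks bit0=1, bit4=1 (all 1) -> maybe
Op 5: insert rat -> sets bits 0 4 -> bits=10001100000
Op 6: query bee -> checks bit0=1, bit4=1, bit5=1 (all 1) -> maybe
Query results in order: no maybe maybe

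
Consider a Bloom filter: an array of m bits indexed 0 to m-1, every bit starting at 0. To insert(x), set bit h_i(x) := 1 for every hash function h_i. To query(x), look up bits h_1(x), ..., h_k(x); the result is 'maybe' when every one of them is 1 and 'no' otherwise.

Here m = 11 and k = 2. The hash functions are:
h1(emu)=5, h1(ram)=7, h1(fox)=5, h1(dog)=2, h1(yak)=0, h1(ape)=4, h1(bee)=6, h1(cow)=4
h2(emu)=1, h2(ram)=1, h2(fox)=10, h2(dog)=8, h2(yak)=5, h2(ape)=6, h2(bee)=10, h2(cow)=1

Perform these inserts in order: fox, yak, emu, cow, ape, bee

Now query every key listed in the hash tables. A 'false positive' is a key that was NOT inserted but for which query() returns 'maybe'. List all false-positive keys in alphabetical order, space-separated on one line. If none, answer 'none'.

Answer: none

Derivation:
Start: bits=00000000000
After insert 'fox': sets bits 5 10 -> bits=00000100001
After insert 'yak': sets bits 0 5 -> bits=10000100001
After insert 'emu': sets bits 1 5 -> bits=11000100001
After insert 'cow': sets bits 1 4 -> bits=11001100001
After insert 'ape': sets bits 4 6 -> bits=11001110001
After insert 'bee': sets bits 6 10 -> bits=11001110001
Not inserted: dog ram — query each against bits=11001110001:
query dog: checks bit2=0, bit8=0 (has a 0) -> no => not a false positive
query ram: checks bit1=1, bit7=0 (has a 0) -> no => not a false positive
False positives (alphabetical): none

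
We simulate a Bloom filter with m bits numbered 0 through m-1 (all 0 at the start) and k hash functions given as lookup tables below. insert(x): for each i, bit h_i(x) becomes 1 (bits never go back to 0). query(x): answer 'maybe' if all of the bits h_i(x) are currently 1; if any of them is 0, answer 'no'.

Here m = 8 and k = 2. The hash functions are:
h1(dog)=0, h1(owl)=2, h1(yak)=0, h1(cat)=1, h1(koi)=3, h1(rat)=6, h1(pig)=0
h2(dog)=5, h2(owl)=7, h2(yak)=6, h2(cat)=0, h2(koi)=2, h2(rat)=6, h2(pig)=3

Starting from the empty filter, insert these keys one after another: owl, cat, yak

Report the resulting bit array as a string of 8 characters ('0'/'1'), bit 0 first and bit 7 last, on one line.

Answer: 11100011

Derivation:
Start: bits=00000000
After insert 'owl': sets bits 2 7 -> bits=00100001
After insert 'cat': sets bits 0 1 -> bits=11100001
After insert 'yak': sets bits 0 6 -> bits=11100011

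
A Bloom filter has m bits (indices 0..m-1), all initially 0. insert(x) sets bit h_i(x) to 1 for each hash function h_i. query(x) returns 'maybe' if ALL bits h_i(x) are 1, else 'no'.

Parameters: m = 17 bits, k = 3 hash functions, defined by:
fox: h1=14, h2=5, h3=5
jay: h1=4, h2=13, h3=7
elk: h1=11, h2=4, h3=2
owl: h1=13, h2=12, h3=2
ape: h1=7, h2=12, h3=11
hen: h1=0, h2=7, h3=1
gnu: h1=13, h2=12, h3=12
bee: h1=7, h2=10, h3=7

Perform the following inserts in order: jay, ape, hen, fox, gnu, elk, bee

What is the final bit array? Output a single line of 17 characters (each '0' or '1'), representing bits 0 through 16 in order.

Answer: 11101101001111100

Derivation:
Start: bits=00000000000000000
After insert 'jay': sets bits 4 7 13 -> bits=00001001000001000
After insert 'ape': sets bits 7 11 12 -> bits=00001001000111000
After insert 'hen': sets bits 0 1 7 -> bits=11001001000111000
After insert 'fox': sets bits 5 14 -> bits=11001101000111100
After insert 'gnu': sets bits 12 13 -> bits=11001101000111100
After insert 'elk': sets bits 2 4 11 -> bits=11101101000111100
After insert 'bee': sets bits 7 10 -> bits=11101101001111100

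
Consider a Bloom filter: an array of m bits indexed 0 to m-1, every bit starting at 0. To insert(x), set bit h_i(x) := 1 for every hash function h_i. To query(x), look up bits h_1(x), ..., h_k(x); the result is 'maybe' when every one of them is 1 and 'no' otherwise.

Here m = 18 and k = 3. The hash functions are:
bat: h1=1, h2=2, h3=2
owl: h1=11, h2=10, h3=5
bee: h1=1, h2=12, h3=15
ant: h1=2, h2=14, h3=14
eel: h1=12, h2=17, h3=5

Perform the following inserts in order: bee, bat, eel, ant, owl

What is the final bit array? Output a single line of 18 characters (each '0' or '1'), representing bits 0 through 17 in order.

Start: bits=000000000000000000
After insert 'bee': sets bits 1 12 15 -> bits=010000000000100100
After insert 'bat': sets bits 1 2 -> bits=011000000000100100
After insert 'eel': sets bits 5 12 17 -> bits=011001000000100101
After insert 'ant': sets bits 2 14 -> bits=011001000000101101
After insert 'owl': sets bits 5 10 11 -> bits=011001000011101101

Answer: 011001000011101101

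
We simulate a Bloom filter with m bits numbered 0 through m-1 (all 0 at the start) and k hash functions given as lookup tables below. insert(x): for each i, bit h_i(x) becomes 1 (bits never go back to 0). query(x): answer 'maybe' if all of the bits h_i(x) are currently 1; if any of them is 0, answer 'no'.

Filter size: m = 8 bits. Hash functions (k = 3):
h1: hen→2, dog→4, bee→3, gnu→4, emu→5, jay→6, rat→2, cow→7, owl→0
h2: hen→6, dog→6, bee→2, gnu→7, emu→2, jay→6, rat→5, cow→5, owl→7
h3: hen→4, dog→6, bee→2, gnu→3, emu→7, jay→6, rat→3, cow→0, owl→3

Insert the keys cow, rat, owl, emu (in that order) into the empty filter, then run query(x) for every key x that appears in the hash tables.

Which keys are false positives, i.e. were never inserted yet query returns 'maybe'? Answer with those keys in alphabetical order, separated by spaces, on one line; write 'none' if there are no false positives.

Answer: bee

Derivation:
Start: bits=00000000
After insert 'cow': sets bits 0 5 7 -> bits=10000101
After insert 'rat': sets bits 2 3 5 -> bits=10110101
After insert 'owl': sets bits 0 3 7 -> bits=10110101
After insert 'emu': sets bits 2 5 7 -> bits=10110101
Not inserted: bee dog gnu hen jay — query each against bits=10110101:
query bee: checks bit2=1, bit3=1 (all 1) -> maybe => FALSE POSITIVE
query dog: checks bit4=0, bit6=0 (has a 0) -> no => not a false positive
query gnu: checks bit3=1, bit4=0, bit7=1 (has a 0) -> no => not a false positive
query hen: checks bit2=1, bit4=0, bit6=0 (has a 0) -> no => not a false positive
query jay: checks bit6=0 (has a 0) -> no => not a false positive
False positives (alphabetical): bee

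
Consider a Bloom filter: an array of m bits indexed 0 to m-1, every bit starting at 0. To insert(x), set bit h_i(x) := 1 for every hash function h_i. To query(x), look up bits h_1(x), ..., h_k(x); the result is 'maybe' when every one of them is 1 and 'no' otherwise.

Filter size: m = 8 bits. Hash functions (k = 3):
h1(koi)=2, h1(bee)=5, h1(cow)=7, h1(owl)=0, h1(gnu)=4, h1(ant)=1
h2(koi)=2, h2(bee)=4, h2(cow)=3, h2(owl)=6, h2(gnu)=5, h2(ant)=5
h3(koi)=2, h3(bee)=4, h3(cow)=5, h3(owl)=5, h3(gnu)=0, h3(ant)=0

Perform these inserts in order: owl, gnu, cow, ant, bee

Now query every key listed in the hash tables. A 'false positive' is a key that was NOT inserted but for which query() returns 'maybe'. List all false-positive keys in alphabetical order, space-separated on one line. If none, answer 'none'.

Answer: none

Derivation:
Start: bits=00000000
After insert 'owl': sets bits 0 5 6 -> bits=10000110
After insert 'gnu': sets bits 0 4 5 -> bits=10001110
After insert 'cow': sets bits 3 5 7 -> bits=10011111
After insert 'ant': sets bits 0 1 5 -> bits=11011111
After insert 'bee': sets bits 4 5 -> bits=11011111
Not inserted: koi — query each against bits=11011111:
query koi: checks bit2=0 (has a 0) -> no => not a false positive
False positives (alphabetical): none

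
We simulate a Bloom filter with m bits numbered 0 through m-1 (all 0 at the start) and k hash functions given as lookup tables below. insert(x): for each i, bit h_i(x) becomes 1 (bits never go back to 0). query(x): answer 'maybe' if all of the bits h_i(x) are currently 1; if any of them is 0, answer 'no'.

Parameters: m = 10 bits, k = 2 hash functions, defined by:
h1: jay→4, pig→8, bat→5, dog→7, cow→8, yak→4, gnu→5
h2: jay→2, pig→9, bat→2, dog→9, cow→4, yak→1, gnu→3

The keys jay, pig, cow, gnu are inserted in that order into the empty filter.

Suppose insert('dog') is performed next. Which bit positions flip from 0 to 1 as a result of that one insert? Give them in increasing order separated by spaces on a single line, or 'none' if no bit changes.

Answer: 7

Derivation:
Start: bits=0000000000
After insert 'jay': sets bits 2 4 -> bits=0010100000
After insert 'pig': sets bits 8 9 -> bits=0010100011
After insert 'cow': sets bits 4 8 -> bits=0010100011
After insert 'gnu': sets bits 3 5 -> bits=0011110011
insert 'dog' would touch bits 7 9; currently bit7=0, bit9=1
Bits that are 0 among those (would change 0->1): 7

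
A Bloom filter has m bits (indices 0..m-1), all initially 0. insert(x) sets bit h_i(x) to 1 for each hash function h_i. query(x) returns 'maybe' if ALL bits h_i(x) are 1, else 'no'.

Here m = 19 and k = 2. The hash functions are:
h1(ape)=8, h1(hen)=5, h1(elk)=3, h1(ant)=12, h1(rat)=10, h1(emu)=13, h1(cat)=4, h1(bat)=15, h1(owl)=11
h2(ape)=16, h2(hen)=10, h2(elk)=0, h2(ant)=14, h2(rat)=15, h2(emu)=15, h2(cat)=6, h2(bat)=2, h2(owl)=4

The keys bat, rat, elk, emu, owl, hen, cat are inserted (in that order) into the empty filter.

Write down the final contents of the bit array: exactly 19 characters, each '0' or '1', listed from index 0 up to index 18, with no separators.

Start: bits=0000000000000000000
After insert 'bat': sets bits 2 15 -> bits=0010000000000001000
After insert 'rat': sets bits 10 15 -> bits=0010000000100001000
After insert 'elk': sets bits 0 3 -> bits=1011000000100001000
After insert 'emu': sets bits 13 15 -> bits=1011000000100101000
After insert 'owl': sets bits 4 11 -> bits=1011100000110101000
After insert 'hen': sets bits 5 10 -> bits=1011110000110101000
After insert 'cat': sets bits 4 6 -> bits=1011111000110101000

Answer: 1011111000110101000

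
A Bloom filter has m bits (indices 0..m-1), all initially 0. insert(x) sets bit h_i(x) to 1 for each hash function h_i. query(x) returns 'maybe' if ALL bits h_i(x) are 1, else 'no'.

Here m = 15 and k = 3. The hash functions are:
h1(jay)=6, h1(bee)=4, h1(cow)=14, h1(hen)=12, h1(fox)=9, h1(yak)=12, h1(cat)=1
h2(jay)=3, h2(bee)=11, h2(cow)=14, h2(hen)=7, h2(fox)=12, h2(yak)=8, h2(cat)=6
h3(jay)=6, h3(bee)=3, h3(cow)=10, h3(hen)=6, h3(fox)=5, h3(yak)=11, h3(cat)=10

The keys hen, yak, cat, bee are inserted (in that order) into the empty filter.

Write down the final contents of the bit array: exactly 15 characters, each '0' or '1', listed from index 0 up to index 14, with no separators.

Answer: 010110111011100

Derivation:
Start: bits=000000000000000
After insert 'hen': sets bits 6 7 12 -> bits=000000110000100
After insert 'yak': sets bits 8 11 12 -> bits=000000111001100
After insert 'cat': sets bits 1 6 10 -> bits=010000111011100
After insert 'bee': sets bits 3 4 11 -> bits=010110111011100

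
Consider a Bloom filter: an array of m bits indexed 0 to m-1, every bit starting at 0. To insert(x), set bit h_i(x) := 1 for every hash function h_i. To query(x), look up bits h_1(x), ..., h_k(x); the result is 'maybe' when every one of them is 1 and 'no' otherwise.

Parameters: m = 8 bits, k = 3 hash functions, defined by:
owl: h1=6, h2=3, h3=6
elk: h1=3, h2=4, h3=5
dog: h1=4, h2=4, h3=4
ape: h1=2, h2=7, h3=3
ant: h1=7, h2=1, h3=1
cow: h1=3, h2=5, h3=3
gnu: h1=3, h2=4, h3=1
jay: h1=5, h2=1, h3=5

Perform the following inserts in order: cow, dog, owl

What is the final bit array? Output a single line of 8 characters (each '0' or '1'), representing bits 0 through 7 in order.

Start: bits=00000000
After insert 'cow': sets bits 3 5 -> bits=00010100
After insert 'dog': sets bits 4 -> bits=00011100
After insert 'owl': sets bits 3 6 -> bits=00011110

Answer: 00011110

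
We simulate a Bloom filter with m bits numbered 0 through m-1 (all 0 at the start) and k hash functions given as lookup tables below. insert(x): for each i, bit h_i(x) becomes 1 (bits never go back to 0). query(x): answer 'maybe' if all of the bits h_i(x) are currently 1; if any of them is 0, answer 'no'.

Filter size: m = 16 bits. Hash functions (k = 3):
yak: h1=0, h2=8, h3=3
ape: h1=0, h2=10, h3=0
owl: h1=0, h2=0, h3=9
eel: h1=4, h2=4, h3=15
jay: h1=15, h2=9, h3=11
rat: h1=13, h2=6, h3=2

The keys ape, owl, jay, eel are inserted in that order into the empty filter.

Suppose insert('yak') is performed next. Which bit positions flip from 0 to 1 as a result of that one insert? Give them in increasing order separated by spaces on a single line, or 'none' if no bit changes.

Answer: 3 8

Derivation:
Start: bits=0000000000000000
After insert 'ape': sets bits 0 10 -> bits=1000000000100000
After insert 'owl': sets bits 0 9 -> bits=1000000001100000
After insert 'jay': sets bits 9 11 15 -> bits=1000000001110001
After insert 'eel': sets bits 4 15 -> bits=1000100001110001
insert 'yak' would touch bits 0 3 8; currently bit0=1, bit3=0, bit8=0
Bits that are 0 among those (would change 0->1): 3 8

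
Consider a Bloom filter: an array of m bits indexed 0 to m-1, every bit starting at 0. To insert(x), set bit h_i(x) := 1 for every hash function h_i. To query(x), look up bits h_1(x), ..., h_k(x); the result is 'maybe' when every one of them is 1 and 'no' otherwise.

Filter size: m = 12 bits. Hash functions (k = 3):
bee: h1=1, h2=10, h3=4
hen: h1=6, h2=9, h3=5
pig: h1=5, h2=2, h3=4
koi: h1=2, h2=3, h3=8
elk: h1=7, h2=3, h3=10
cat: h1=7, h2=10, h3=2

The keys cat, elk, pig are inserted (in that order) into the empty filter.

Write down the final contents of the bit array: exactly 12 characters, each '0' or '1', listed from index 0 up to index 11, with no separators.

Start: bits=000000000000
After insert 'cat': sets bits 2 7 10 -> bits=001000010010
After insert 'elk': sets bits 3 7 10 -> bits=001100010010
After insert 'pig': sets bits 2 4 5 -> bits=001111010010

Answer: 001111010010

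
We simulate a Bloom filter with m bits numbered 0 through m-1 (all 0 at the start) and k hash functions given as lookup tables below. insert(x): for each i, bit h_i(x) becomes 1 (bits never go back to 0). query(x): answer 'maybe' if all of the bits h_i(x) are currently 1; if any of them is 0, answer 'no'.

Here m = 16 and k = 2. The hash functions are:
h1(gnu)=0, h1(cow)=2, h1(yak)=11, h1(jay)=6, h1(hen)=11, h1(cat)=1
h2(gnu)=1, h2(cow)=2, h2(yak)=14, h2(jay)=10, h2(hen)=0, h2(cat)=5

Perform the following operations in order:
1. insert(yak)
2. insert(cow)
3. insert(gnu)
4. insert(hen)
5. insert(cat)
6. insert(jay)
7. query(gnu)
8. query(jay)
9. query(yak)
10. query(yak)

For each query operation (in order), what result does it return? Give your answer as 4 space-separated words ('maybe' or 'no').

Answer: maybe maybe maybe maybe

Derivation:
Start: bits=0000000000000000
Op 1: insert yak -> sets bits 11 14 -> bits=0000000000010010
Op 2: insert cow -> sets bits 2 -> bits=0010000000010010
Op 3: insert gnu -> sets bits 0 1 -> bits=1110000000010010
Op 4: insert hen -> sets bits 0 11 -> bits=1110000000010010
Op 5: insert cat -> sets bits 1 5 -> bits=1110010000010010
Op 6: insert jay -> sets bits 6 10 -> bits=1110011000110010
Op 7: query gnu -> checks bit0=1, bit1=1 (all 1) -> maybe
Op 8: query jay -> checks bit6=1, bit10=1 (all 1) -> maybe
Op 9: query yak -> checks bit11=1, bit14=1 (all 1) -> maybe
Op 10: query yak -> checks bit11=1, bit14=1 (all 1) -> maybe
Query results in order: maybe maybe maybe maybe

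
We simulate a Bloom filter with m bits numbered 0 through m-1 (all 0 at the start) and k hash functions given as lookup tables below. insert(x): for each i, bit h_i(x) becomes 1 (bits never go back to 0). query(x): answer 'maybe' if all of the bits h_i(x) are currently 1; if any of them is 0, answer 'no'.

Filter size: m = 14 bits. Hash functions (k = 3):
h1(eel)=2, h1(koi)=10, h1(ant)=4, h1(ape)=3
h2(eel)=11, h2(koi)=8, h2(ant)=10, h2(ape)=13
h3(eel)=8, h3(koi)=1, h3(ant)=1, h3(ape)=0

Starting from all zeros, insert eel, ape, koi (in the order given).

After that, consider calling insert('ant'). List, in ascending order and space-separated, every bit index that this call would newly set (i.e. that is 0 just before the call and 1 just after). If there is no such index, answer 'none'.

Answer: 4

Derivation:
Start: bits=00000000000000
After insert 'eel': sets bits 2 8 11 -> bits=00100000100100
After insert 'ape': sets bits 0 3 13 -> bits=10110000100101
After insert 'koi': sets bits 1 8 10 -> bits=11110000101101
insert 'ant' would touch bits 1 4 10; currently bit1=1, bit4=0, bit10=1
Bits that are 0 among those (would change 0->1): 4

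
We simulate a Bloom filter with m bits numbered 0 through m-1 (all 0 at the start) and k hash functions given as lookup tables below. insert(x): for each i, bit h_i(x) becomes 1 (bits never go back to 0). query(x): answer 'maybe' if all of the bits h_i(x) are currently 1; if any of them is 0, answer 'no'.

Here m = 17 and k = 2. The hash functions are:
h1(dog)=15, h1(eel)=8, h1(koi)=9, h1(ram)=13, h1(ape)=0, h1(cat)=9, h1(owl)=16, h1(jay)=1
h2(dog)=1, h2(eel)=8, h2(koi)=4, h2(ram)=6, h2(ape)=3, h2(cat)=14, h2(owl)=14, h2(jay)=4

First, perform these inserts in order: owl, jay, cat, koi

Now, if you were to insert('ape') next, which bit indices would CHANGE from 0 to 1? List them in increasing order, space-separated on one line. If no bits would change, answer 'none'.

Answer: 0 3

Derivation:
Start: bits=00000000000000000
After insert 'owl': sets bits 14 16 -> bits=00000000000000101
After insert 'jay': sets bits 1 4 -> bits=01001000000000101
After insert 'cat': sets bits 9 14 -> bits=01001000010000101
After insert 'koi': sets bits 4 9 -> bits=01001000010000101
insert 'ape' would touch bits 0 3; currently bit0=0, bit3=0
Bits that are 0 among those (would change 0->1): 0 3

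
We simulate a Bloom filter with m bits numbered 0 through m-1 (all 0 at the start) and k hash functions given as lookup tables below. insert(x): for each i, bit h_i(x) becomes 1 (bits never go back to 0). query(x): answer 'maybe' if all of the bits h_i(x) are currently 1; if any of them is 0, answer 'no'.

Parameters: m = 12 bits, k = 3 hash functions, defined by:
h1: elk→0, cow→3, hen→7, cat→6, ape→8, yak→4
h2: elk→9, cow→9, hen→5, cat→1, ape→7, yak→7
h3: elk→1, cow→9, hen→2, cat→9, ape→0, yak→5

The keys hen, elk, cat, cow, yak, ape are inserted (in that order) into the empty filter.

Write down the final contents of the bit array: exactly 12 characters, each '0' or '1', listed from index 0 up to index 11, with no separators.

Start: bits=000000000000
After insert 'hen': sets bits 2 5 7 -> bits=001001010000
After insert 'elk': sets bits 0 1 9 -> bits=111001010100
After insert 'cat': sets bits 1 6 9 -> bits=111001110100
After insert 'cow': sets bits 3 9 -> bits=111101110100
After insert 'yak': sets bits 4 5 7 -> bits=111111110100
After insert 'ape': sets bits 0 7 8 -> bits=111111111100

Answer: 111111111100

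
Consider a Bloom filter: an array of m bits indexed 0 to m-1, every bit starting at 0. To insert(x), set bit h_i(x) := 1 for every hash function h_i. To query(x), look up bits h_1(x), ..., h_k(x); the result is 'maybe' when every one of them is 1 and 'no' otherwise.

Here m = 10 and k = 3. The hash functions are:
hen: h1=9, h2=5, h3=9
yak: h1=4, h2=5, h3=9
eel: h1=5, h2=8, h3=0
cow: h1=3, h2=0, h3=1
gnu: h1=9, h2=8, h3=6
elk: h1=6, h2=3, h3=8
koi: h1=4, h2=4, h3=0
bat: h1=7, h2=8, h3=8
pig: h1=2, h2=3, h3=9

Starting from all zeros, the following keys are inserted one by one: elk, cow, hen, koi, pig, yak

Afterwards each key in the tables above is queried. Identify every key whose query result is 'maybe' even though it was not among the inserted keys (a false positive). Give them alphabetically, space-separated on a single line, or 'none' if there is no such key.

Answer: eel gnu

Derivation:
Start: bits=0000000000
After insert 'elk': sets bits 3 6 8 -> bits=0001001010
After insert 'cow': sets bits 0 1 3 -> bits=1101001010
After insert 'hen': sets bits 5 9 -> bits=1101011011
After insert 'koi': sets bits 0 4 -> bits=1101111011
After insert 'pig': sets bits 2 3 9 -> bits=1111111011
After insert 'yak': sets bits 4 5 9 -> bits=1111111011
Not inserted: bat eel gnu — query each against bits=1111111011:
query bat: checks bit7=0, bit8=1 (has a 0) -> no => not a false positive
query eel: checks bit0=1, bit5=1, bit8=1 (all 1) -> maybe => FALSE POSITIVE
query gnu: checks bit6=1, bit8=1, bit9=1 (all 1) -> maybe => FALSE POSITIVE
False positives (alphabetical): eel gnu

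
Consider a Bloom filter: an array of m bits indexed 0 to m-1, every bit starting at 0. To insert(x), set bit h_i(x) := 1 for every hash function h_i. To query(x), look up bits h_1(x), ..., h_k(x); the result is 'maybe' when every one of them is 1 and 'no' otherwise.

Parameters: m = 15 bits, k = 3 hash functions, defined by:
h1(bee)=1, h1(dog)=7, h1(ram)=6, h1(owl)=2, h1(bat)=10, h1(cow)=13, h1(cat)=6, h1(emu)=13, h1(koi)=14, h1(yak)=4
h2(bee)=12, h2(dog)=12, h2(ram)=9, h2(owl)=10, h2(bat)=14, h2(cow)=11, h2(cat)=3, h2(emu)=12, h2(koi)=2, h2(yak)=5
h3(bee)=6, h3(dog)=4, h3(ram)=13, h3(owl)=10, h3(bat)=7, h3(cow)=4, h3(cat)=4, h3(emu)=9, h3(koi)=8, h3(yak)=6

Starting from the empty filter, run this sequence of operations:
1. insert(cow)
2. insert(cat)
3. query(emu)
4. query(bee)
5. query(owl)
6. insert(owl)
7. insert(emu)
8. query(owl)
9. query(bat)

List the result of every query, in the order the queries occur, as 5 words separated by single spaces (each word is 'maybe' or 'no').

Start: bits=000000000000000
Op 1: insert cow -> sets bits 4 11 13 -> bits=000010000001010
Op 2: insert cat -> sets bits 3 4 6 -> bits=000110100001010
Op 3: query emu -> checks bit9=0, bit12=0, bit13=1 (has a 0) -> no
Op 4: query bee -> checks bit1=0, bit6=1, bit12=0 (has a 0) -> no
Op 5: query owl -> checks bit2=0, bit10=0 (has a 0) -> no
Op 6: insert owl -> sets bits 2 10 -> bits=001110100011010
Op 7: insert emu -> sets bits 9 12 13 -> bits=001110100111110
Op 8: query owl -> checks bit2=1, bit10=1 (all 1) -> maybe
Op 9: query bat -> checks bit7=0, bit10=1, bit14=0 (has a 0) -> no
Query results in order: no no no maybe no

Answer: no no no maybe no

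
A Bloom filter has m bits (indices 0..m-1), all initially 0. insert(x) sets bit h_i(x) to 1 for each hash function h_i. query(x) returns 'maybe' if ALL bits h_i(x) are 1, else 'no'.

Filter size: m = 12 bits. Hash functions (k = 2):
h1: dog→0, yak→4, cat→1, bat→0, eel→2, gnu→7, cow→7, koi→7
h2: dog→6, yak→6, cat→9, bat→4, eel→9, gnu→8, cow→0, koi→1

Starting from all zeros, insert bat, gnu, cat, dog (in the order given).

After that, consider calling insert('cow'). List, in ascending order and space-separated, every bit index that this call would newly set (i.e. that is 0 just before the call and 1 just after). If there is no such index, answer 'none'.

Answer: none

Derivation:
Start: bits=000000000000
After insert 'bat': sets bits 0 4 -> bits=100010000000
After insert 'gnu': sets bits 7 8 -> bits=100010011000
After insert 'cat': sets bits 1 9 -> bits=110010011100
After insert 'dog': sets bits 0 6 -> bits=110010111100
insert 'cow' would touch bits 0 7; currently bit0=1, bit7=1
Bits that are 0 among those (would change 0->1): none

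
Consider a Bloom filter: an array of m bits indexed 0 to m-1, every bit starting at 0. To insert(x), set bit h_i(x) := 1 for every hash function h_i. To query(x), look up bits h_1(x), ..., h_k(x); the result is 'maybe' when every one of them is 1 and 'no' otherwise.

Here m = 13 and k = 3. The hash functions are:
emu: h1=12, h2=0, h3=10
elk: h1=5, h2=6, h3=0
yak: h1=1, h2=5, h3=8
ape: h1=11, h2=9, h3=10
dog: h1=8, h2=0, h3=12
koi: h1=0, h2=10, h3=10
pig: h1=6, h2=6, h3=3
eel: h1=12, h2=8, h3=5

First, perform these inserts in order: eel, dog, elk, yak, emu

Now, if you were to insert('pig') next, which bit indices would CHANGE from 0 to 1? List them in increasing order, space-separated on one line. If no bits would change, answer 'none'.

Start: bits=0000000000000
After insert 'eel': sets bits 5 8 12 -> bits=0000010010001
After insert 'dog': sets bits 0 8 12 -> bits=1000010010001
After insert 'elk': sets bits 0 5 6 -> bits=1000011010001
After insert 'yak': sets bits 1 5 8 -> bits=1100011010001
After insert 'emu': sets bits 0 10 12 -> bits=1100011010101
insert 'pig' would touch bits 3 6; currently bit3=0, bit6=1
Bits that are 0 among those (would change 0->1): 3

Answer: 3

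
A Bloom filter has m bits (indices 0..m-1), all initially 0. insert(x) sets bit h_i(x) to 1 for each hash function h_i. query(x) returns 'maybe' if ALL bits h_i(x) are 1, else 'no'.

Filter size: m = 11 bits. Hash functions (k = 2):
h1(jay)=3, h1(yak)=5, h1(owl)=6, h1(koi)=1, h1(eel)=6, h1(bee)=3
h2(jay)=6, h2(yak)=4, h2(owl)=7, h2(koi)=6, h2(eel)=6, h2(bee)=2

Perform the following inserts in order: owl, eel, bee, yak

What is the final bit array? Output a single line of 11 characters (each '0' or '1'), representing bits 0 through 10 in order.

Start: bits=00000000000
After insert 'owl': sets bits 6 7 -> bits=00000011000
After insert 'eel': sets bits 6 -> bits=00000011000
After insert 'bee': sets bits 2 3 -> bits=00110011000
After insert 'yak': sets bits 4 5 -> bits=00111111000

Answer: 00111111000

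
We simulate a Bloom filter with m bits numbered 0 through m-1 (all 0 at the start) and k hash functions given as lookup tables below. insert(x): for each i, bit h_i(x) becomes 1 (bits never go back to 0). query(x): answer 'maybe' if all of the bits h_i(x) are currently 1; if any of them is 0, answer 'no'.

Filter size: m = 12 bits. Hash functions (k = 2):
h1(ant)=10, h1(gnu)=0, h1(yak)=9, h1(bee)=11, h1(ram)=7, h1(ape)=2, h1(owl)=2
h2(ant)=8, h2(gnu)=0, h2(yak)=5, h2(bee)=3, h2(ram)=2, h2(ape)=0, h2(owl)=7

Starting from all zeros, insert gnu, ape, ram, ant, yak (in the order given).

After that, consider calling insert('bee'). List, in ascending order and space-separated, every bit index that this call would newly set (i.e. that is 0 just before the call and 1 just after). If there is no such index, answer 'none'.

Answer: 3 11

Derivation:
Start: bits=000000000000
After insert 'gnu': sets bits 0 -> bits=100000000000
After insert 'ape': sets bits 0 2 -> bits=101000000000
After insert 'ram': sets bits 2 7 -> bits=101000010000
After insert 'ant': sets bits 8 10 -> bits=101000011010
After insert 'yak': sets bits 5 9 -> bits=101001011110
insert 'bee' would touch bits 3 11; currently bit3=0, bit11=0
Bits that are 0 among those (would change 0->1): 3 11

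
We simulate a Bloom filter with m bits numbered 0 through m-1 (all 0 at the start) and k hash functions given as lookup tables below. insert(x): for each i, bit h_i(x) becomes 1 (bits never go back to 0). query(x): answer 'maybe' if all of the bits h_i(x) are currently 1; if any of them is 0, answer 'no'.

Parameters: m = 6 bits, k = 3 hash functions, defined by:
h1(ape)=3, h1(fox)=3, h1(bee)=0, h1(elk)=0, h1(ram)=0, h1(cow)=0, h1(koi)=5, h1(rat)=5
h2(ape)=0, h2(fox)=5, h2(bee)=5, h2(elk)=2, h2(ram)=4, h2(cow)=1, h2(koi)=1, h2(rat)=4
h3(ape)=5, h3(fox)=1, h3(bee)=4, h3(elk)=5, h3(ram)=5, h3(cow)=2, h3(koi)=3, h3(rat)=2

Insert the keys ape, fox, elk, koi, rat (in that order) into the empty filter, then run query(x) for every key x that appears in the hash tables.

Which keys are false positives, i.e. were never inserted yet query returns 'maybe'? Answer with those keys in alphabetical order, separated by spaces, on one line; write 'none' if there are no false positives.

Start: bits=000000
After insert 'ape': sets bits 0 3 5 -> bits=100101
After insert 'fox': sets bits 1 3 5 -> bits=110101
After insert 'elk': sets bits 0 2 5 -> bits=111101
After insert 'koi': sets bits 1 3 5 -> bits=111101
After insert 'rat': sets bits 2 4 5 -> bits=111111
Not inserted: bee cow ram — query each against bits=111111:
query bee: checks bit0=1, bit4=1, bit5=1 (all 1) -> maybe => FALSE POSITIVE
query cow: checks bit0=1, bit1=1, bit2=1 (all 1) -> maybe => FALSE POSITIVE
query ram: checks bit0=1, bit4=1, bit5=1 (all 1) -> maybe => FALSE POSITIVE
False positives (alphabetical): bee cow ram

Answer: bee cow ram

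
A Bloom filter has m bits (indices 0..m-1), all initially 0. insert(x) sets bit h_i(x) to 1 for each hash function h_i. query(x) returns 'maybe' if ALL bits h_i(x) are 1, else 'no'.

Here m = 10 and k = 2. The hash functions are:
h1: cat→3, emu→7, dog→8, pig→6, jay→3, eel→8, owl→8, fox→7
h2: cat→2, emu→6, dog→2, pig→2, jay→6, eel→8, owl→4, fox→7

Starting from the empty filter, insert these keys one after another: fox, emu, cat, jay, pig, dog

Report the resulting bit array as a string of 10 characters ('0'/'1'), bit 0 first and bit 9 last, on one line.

Start: bits=0000000000
After insert 'fox': sets bits 7 -> bits=0000000100
After insert 'emu': sets bits 6 7 -> bits=0000001100
After insert 'cat': sets bits 2 3 -> bits=0011001100
After insert 'jay': sets bits 3 6 -> bits=0011001100
After insert 'pig': sets bits 2 6 -> bits=0011001100
After insert 'dog': sets bits 2 8 -> bits=0011001110

Answer: 0011001110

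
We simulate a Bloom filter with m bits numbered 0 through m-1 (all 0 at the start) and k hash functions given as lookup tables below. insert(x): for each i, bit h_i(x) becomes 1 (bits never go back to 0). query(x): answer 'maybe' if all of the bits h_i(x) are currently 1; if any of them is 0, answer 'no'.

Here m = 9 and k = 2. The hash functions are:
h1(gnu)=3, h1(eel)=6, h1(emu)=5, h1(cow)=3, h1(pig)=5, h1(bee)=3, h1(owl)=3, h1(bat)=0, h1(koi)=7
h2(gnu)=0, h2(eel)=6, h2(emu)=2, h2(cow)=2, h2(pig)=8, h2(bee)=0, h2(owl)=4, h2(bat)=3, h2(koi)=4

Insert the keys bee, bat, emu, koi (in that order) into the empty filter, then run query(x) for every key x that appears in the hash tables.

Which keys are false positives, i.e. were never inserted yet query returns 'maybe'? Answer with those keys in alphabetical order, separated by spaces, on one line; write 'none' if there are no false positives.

Answer: cow gnu owl

Derivation:
Start: bits=000000000
After insert 'bee': sets bits 0 3 -> bits=100100000
After insert 'bat': sets bits 0 3 -> bits=100100000
After insert 'emu': sets bits 2 5 -> bits=101101000
After insert 'koi': sets bits 4 7 -> bits=101111010
Not inserted: cow eel gnu owl pig — query each against bits=101111010:
query cow: checks bit2=1, bit3=1 (all 1) -> maybe => FALSE POSITIVE
query eel: checks bit6=0 (has a 0) -> no => not a false positive
query gnu: checks bit0=1, bit3=1 (all 1) -> maybe => FALSE POSITIVE
query owl: checks bit3=1, bit4=1 (all 1) -> maybe => FALSE POSITIVE
query pig: checks bit5=1, bit8=0 (has a 0) -> no => not a false positive
False positives (alphabetical): cow gnu owl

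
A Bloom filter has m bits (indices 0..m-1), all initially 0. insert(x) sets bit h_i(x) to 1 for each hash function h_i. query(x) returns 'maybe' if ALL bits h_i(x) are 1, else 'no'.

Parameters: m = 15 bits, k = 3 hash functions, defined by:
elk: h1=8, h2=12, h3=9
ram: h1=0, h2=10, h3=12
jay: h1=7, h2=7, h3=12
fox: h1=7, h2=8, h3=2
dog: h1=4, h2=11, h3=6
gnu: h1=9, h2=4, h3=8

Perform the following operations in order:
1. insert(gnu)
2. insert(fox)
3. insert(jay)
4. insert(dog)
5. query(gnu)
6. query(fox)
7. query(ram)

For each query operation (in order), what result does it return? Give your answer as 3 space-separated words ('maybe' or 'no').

Answer: maybe maybe no

Derivation:
Start: bits=000000000000000
Op 1: insert gnu -> sets bits 4 8 9 -> bits=000010001100000
Op 2: insert fox -> sets bits 2 7 8 -> bits=001010011100000
Op 3: insert jay -> sets bits 7 12 -> bits=001010011100100
Op 4: insert dog -> sets bits 4 6 11 -> bits=001010111101100
Op 5: query gnu -> checks bit4=1, bit8=1, bit9=1 (all 1) -> maybe
Op 6: query fox -> checks bit2=1, bit7=1, bit8=1 (all 1) -> maybe
Op 7: query ram -> checks bit0=0, bit10=0, bit12=1 (has a 0) -> no
Query results in order: maybe maybe no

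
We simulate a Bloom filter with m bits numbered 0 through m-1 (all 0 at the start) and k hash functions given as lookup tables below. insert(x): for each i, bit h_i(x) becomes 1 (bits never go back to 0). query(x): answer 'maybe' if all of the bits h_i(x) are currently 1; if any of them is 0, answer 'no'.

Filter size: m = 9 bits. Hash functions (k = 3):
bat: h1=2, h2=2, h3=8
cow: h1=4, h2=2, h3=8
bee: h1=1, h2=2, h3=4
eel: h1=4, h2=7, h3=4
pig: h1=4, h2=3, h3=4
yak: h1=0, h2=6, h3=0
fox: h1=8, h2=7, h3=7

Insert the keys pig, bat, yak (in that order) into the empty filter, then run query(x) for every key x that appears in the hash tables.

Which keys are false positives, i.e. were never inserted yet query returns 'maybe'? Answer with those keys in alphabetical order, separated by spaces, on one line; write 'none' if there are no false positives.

Answer: cow

Derivation:
Start: bits=000000000
After insert 'pig': sets bits 3 4 -> bits=000110000
After insert 'bat': sets bits 2 8 -> bits=001110001
After insert 'yak': sets bits 0 6 -> bits=101110101
Not inserted: bee cow eel fox — query each against bits=101110101:
query bee: checks bit1=0, bit2=1, bit4=1 (has a 0) -> no => not a false positive
query cow: checks bit2=1, bit4=1, bit8=1 (all 1) -> maybe => FALSE POSITIVE
query eel: checks bit4=1, bit7=0 (has a 0) -> no => not a false positive
query fox: checks bit7=0, bit8=1 (has a 0) -> no => not a false positive
False positives (alphabetical): cow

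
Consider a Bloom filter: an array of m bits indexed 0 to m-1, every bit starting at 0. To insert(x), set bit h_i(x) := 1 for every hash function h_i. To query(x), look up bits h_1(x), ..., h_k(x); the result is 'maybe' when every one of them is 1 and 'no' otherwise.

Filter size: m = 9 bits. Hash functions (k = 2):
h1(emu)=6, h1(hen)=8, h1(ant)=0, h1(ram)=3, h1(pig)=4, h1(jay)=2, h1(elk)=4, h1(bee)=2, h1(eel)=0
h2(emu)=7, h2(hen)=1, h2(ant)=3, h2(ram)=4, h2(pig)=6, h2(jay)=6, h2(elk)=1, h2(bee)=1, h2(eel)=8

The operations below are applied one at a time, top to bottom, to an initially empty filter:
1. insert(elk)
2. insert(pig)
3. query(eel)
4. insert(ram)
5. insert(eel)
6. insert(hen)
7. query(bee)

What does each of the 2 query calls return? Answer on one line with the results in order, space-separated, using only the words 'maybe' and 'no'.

Start: bits=000000000
Op 1: insert elk -> sets bits 1 4 -> bits=010010000
Op 2: insert pig -> sets bits 4 6 -> bits=010010100
Op 3: query eel -> checks bit0=0, bit8=0 (has a 0) -> no
Op 4: insert ram -> sets bits 3 4 -> bits=010110100
Op 5: insert eel -> sets bits 0 8 -> bits=110110101
Op 6: insert hen -> sets bits 1 8 -> bits=110110101
Op 7: query bee -> checks bit1=1, bit2=0 (has a 0) -> no
Query results in order: no no

Answer: no no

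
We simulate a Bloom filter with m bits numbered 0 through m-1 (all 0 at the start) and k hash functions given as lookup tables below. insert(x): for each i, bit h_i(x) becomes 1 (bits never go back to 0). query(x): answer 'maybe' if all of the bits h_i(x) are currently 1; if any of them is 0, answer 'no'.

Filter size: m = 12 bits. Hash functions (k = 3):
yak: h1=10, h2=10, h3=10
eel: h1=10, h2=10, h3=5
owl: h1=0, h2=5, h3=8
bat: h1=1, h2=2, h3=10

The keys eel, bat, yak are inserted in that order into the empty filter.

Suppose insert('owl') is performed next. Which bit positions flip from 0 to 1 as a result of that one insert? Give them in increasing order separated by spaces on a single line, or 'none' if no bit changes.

Answer: 0 8

Derivation:
Start: bits=000000000000
After insert 'eel': sets bits 5 10 -> bits=000001000010
After insert 'bat': sets bits 1 2 10 -> bits=011001000010
After insert 'yak': sets bits 10 -> bits=011001000010
insert 'owl' would touch bits 0 5 8; currently bit0=0, bit5=1, bit8=0
Bits that are 0 among those (would change 0->1): 0 8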